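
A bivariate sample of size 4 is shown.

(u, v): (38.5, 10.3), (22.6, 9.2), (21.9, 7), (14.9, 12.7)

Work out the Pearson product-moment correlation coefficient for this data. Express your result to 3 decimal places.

n = 4, Σu = 97.9, Σv = 39.2, Σu² = 2694.63, Σv² = 401.02, Σuv = 947
nΣuv − ΣuΣv = 3788 − 3837.68 = -49.68
nΣu² − (Σu)² = 10778.52 − 9584.41 = 1194.11; nΣv² − (Σv)² = 1604.08 − 1536.64 = 67.44
r = -49.68 / √(1194.11 × 67.44) = -49.68 / 283.7795 ≈ -0.175

-0.175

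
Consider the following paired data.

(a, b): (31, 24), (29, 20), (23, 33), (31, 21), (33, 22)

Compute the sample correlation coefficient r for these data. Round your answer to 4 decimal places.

-0.8427

n = 5, Σa = 147, Σb = 120, Σa² = 4381, Σb² = 2990, Σab = 3460
nΣab − ΣaΣb = 17300 − 17640 = -340
nΣa² − (Σa)² = 21905 − 21609 = 296; nΣb² − (Σb)² = 14950 − 14400 = 550
r = -340 / √(296 × 550) = -340 / 403.4848 ≈ -0.8427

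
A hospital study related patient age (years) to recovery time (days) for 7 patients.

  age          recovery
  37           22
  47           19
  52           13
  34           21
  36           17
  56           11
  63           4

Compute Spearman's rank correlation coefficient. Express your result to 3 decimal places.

Rank age: 3, 4, 5, 1, 2, 6, 7
Rank recovery: 7, 5, 3, 6, 4, 2, 1
d = rank(age) − rank(recovery): -4, -1, 2, -5, -2, 4, 6; Σd² = 102
ρ = 1 − 6Σd² / [n(n²−1)] = 1 − 6×102 / (7×48) = 1 − 612/336 ≈ -0.821

-0.821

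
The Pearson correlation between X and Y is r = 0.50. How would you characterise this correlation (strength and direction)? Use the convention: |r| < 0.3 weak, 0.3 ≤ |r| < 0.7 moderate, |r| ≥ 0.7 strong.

moderate positive

r = 0.50 > 0 so the relationship is positive.
|r| = 0.50, which falls in the moderate range.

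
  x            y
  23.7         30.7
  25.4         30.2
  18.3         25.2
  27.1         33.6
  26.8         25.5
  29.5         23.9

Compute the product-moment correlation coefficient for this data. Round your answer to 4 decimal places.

0.0645

n = 6, Σx = 150.8, Σy = 169.1, Σx² = 3864.64, Σy² = 4839.99, Σxy = 4254.84
nΣxy − ΣxΣy = 25529.04 − 25500.28 = 28.76
nΣx² − (Σx)² = 23187.84 − 22740.64 = 447.2; nΣy² − (Σy)² = 29039.94 − 28594.81 = 445.13
r = 28.76 / √(447.2 × 445.13) = 28.76 / 446.1638 ≈ 0.0645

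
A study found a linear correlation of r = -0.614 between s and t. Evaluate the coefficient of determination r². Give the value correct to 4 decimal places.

0.3770

r² = (-0.614)² = 0.3770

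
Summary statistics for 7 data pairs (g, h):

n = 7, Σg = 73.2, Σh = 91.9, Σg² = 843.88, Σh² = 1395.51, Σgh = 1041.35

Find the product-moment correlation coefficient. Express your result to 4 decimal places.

0.6599

r = (nΣgh − ΣgΣh) / √[(nΣg² − (Σg)²)(nΣh² − (Σh)²)]
Numerator: 7×1041.35 − 73.2×91.9 = 562.37
Denominator: √[(5907.16 − 5358.24)(9768.57 − 8445.61)] = √[548.92 × 1322.96] = 852.1732
r = 562.37 / 852.1732 ≈ 0.6599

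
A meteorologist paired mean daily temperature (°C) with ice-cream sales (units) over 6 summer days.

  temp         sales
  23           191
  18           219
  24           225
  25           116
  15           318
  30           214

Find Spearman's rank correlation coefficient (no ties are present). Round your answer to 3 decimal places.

Rank temp: 3, 2, 4, 5, 1, 6
Rank sales: 2, 4, 5, 1, 6, 3
d = rank(temp) − rank(sales): 1, -2, -1, 4, -5, 3; Σd² = 56
ρ = 1 − 6Σd² / [n(n²−1)] = 1 − 6×56 / (6×35) = 1 − 336/210 ≈ -0.600

-0.600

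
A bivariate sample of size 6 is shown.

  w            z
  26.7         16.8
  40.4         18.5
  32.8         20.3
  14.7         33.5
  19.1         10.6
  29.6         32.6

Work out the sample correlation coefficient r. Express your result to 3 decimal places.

-0.186

n = 6, Σw = 163.3, Σz = 132.3, Σw² = 4877.95, Σz² = 3333.95, Σwz = 3521.67
nΣwz − ΣwΣz = 21130.02 − 21604.59 = -474.57
nΣw² − (Σw)² = 29267.7 − 26666.89 = 2600.81; nΣz² − (Σz)² = 20003.7 − 17503.29 = 2500.41
r = -474.57 / √(2600.81 × 2500.41) = -474.57 / 2550.1159 ≈ -0.186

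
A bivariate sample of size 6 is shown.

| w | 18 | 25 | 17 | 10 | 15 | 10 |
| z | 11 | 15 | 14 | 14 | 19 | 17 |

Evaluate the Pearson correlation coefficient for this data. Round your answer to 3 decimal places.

-0.245

n = 6, Σw = 95, Σz = 90, Σw² = 1663, Σz² = 1388, Σwz = 1406
nΣwz − ΣwΣz = 8436 − 8550 = -114
nΣw² − (Σw)² = 9978 − 9025 = 953; nΣz² − (Σz)² = 8328 − 8100 = 228
r = -114 / √(953 × 228) = -114 / 466.1373 ≈ -0.245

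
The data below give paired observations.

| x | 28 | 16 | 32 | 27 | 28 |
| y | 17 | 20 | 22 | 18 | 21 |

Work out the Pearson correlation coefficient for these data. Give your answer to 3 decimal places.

n = 5, Σx = 131, Σy = 98, Σx² = 3577, Σy² = 1938, Σxy = 2574
nΣxy − ΣxΣy = 12870 − 12838 = 32
nΣx² − (Σx)² = 17885 − 17161 = 724; nΣy² − (Σy)² = 9690 − 9604 = 86
r = 32 / √(724 × 86) = 32 / 249.5276 ≈ 0.128

0.128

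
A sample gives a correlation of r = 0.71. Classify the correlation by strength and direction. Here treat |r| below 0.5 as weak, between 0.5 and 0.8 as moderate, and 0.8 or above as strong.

r = 0.71 > 0 so the relationship is positive.
|r| = 0.71, which falls in the moderate range.

moderate positive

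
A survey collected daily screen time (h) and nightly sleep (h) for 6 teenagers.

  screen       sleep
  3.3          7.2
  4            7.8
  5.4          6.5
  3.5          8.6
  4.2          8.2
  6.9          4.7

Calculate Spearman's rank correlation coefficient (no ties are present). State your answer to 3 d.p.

-0.600

Rank screen: 1, 3, 5, 2, 4, 6
Rank sleep: 3, 4, 2, 6, 5, 1
d = rank(screen) − rank(sleep): -2, -1, 3, -4, -1, 5; Σd² = 56
ρ = 1 − 6Σd² / [n(n²−1)] = 1 − 6×56 / (6×35) = 1 − 336/210 ≈ -0.600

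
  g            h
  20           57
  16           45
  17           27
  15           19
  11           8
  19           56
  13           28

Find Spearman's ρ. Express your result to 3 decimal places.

Rank g: 7, 4, 5, 3, 1, 6, 2
Rank h: 7, 5, 3, 2, 1, 6, 4
d = rank(g) − rank(h): 0, -1, 2, 1, 0, 0, -2; Σd² = 10
ρ = 1 − 6Σd² / [n(n²−1)] = 1 − 6×10 / (7×48) = 1 − 60/336 ≈ 0.821

0.821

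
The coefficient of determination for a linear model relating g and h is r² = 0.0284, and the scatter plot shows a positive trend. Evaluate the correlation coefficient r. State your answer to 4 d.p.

|r| = √0.0284 = 0.1685
The association is positive, so r = 0.1685.

0.1685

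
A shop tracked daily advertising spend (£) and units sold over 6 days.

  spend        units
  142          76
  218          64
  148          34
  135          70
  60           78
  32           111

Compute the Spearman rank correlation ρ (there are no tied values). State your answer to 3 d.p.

Rank spend: 4, 6, 5, 3, 2, 1
Rank units: 4, 2, 1, 3, 5, 6
d = rank(spend) − rank(units): 0, 4, 4, 0, -3, -5; Σd² = 66
ρ = 1 − 6Σd² / [n(n²−1)] = 1 − 6×66 / (6×35) = 1 − 396/210 ≈ -0.886

-0.886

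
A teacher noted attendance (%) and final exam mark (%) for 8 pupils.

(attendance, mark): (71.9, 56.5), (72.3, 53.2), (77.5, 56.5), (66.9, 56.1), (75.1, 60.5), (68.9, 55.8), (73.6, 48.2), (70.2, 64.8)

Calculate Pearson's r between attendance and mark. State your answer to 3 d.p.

n = 8, Σx = 576.4, Σy = 451.6, Σx² = 41610.98, Σy² = 25658.12, Σxy = 32525.2
nΣxy − ΣxΣy = 260201.6 − 260302.24 = -100.64
nΣx² − (Σx)² = 332887.84 − 332236.96 = 650.88; nΣy² − (Σy)² = 205264.96 − 203942.56 = 1322.4
r = -100.64 / √(650.88 × 1322.4) = -100.64 / 927.7520 ≈ -0.108

-0.108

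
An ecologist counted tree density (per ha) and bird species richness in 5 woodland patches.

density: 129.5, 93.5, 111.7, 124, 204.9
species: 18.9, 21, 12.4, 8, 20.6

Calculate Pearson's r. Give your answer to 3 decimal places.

n = 5, Σx = 663.6, Σy = 80.9, Σx² = 95349.4, Σy² = 1440.33, Σxy = 11009.07
nΣxy − ΣxΣy = 55045.35 − 53685.24 = 1360.11
nΣx² − (Σx)² = 476747 − 440364.96 = 36382.04; nΣy² − (Σy)² = 7201.65 − 6544.81 = 656.84
r = 1360.11 / √(36382.04 × 656.84) = 1360.11 / 4888.4741 ≈ 0.278

0.278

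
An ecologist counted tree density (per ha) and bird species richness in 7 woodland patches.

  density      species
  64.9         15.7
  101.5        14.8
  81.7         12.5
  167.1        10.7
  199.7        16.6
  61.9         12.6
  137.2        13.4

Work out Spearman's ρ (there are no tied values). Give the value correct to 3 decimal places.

0.143

Rank density: 2, 4, 3, 6, 7, 1, 5
Rank species: 6, 5, 2, 1, 7, 3, 4
d = rank(density) − rank(species): -4, -1, 1, 5, 0, -2, 1; Σd² = 48
ρ = 1 − 6Σd² / [n(n²−1)] = 1 − 6×48 / (7×48) = 1 − 288/336 ≈ 0.143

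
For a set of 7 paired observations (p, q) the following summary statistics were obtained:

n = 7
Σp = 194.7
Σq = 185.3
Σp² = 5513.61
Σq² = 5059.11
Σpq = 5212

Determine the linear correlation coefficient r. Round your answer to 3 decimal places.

0.472

r = (nΣpq − ΣpΣq) / √[(nΣp² − (Σp)²)(nΣq² − (Σq)²)]
Numerator: 7×5212 − 194.7×185.3 = 406.09
Denominator: √[(38595.27 − 37908.09)(35413.77 − 34336.09)] = √[687.18 × 1077.68] = 860.5580
r = 406.09 / 860.5580 ≈ 0.472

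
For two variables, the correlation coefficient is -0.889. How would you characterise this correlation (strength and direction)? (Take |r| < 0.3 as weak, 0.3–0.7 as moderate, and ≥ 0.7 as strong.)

strong negative

r = -0.889 < 0 so the relationship is negative.
|r| = 0.889, which falls in the strong range.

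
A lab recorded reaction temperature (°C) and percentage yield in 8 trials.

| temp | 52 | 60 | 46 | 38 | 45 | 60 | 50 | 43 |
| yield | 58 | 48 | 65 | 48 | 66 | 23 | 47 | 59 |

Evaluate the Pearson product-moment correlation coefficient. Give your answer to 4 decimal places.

-0.5790

n = 8, Σx = 394, Σy = 414, Σx² = 19838, Σy² = 22772, Σxy = 19947
nΣxy − ΣxΣy = 159576 − 163116 = -3540
nΣx² − (Σx)² = 158704 − 155236 = 3468; nΣy² − (Σy)² = 182176 − 171396 = 10780
r = -3540 / √(3468 × 10780) = -3540 / 6114.3307 ≈ -0.5790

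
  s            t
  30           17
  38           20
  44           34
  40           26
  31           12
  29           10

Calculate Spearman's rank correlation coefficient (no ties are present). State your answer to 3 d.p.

0.943

Rank s: 2, 4, 6, 5, 3, 1
Rank t: 3, 4, 6, 5, 2, 1
d = rank(s) − rank(t): -1, 0, 0, 0, 1, 0; Σd² = 2
ρ = 1 − 6Σd² / [n(n²−1)] = 1 − 6×2 / (6×35) = 1 − 12/210 ≈ 0.943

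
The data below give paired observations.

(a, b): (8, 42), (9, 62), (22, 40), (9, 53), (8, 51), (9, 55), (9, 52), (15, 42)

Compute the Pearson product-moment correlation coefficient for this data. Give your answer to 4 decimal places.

n = 8, Σa = 89, Σb = 397, Σa² = 1161, Σb² = 20111, Σab = 4252
nΣab − ΣaΣb = 34016 − 35333 = -1317
nΣa² − (Σa)² = 9288 − 7921 = 1367; nΣb² − (Σb)² = 160888 − 157609 = 3279
r = -1317 / √(1367 × 3279) = -1317 / 2117.1663 ≈ -0.6221

-0.6221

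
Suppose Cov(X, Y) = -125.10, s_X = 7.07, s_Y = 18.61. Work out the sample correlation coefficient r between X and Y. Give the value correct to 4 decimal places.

-0.9508

r = Cov(X,Y) / (s_X · s_Y) = -125.10 / (7.07 × 18.61)
  = -125.10 / 131.5727 ≈ -0.9508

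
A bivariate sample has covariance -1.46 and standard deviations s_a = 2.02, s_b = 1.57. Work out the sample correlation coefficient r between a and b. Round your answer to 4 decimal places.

-0.4604

r = Cov(a,b) / (s_a · s_b) = -1.46 / (2.02 × 1.57)
  = -1.46 / 3.1714 ≈ -0.4604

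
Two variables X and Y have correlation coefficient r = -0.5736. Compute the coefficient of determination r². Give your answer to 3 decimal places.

r² = (-0.5736)² = 0.329

0.329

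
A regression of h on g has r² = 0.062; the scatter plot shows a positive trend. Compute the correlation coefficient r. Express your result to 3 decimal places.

0.249

|r| = √0.062 = 0.249
The association is positive, so r = 0.249.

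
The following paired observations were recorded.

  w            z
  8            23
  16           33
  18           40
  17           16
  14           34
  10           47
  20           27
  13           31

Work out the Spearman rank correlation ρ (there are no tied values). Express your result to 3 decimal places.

-0.095

Rank w: 1, 5, 7, 6, 4, 2, 8, 3
Rank z: 2, 5, 7, 1, 6, 8, 3, 4
d = rank(w) − rank(z): -1, 0, 0, 5, -2, -6, 5, -1; Σd² = 92
ρ = 1 − 6Σd² / [n(n²−1)] = 1 − 6×92 / (8×63) = 1 − 552/504 ≈ -0.095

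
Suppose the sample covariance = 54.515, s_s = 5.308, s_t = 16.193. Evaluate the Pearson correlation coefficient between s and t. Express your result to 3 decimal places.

r = Cov(s,t) / (s_s · s_t) = 54.515 / (5.308 × 16.193)
  = 54.515 / 85.9524 ≈ 0.634

0.634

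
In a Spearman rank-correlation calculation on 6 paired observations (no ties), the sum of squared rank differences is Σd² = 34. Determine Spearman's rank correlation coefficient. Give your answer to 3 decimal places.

0.029

ρ = 1 − 6Σd² / [n(n²−1)] = 1 − 6×34 / (6×35)
  = 1 − 204/210 = 1 − 0.9714 ≈ 0.029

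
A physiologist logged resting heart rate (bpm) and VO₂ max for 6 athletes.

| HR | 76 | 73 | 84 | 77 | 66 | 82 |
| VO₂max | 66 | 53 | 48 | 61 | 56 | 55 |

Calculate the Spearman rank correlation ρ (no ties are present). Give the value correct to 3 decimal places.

Rank HR: 3, 2, 6, 4, 1, 5
Rank VO₂max: 6, 2, 1, 5, 4, 3
d = rank(HR) − rank(VO₂max): -3, 0, 5, -1, -3, 2; Σd² = 48
ρ = 1 − 6Σd² / [n(n²−1)] = 1 − 6×48 / (6×35) = 1 − 288/210 ≈ -0.371

-0.371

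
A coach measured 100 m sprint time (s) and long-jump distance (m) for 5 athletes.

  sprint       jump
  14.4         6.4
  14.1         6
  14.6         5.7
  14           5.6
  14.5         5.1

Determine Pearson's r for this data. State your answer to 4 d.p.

n = 5, Σx = 71.6, Σy = 28.8, Σx² = 1025.58, Σy² = 166.82, Σxy = 412.33
nΣxy − ΣxΣy = 2061.65 − 2062.08 = -0.43
nΣx² − (Σx)² = 5127.9 − 5126.56 = 1.34; nΣy² − (Σy)² = 834.1 − 829.44 = 4.66
r = -0.43 / √(1.34 × 4.66) = -0.43 / 2.4989 ≈ -0.1721

-0.1721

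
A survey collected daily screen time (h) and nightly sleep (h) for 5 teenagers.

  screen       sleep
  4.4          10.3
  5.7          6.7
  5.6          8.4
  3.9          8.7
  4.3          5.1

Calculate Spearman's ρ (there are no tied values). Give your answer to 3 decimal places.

-0.200

Rank screen: 3, 5, 4, 1, 2
Rank sleep: 5, 2, 3, 4, 1
d = rank(screen) − rank(sleep): -2, 3, 1, -3, 1; Σd² = 24
ρ = 1 − 6Σd² / [n(n²−1)] = 1 − 6×24 / (5×24) = 1 − 144/120 ≈ -0.200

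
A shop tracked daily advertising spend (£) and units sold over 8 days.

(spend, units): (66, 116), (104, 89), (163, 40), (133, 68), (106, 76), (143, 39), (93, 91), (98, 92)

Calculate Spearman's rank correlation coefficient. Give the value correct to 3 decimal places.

-0.952

Rank spend: 1, 4, 8, 6, 5, 7, 2, 3
Rank units: 8, 5, 2, 3, 4, 1, 6, 7
d = rank(spend) − rank(units): -7, -1, 6, 3, 1, 6, -4, -4; Σd² = 164
ρ = 1 − 6Σd² / [n(n²−1)] = 1 − 6×164 / (8×63) = 1 − 984/504 ≈ -0.952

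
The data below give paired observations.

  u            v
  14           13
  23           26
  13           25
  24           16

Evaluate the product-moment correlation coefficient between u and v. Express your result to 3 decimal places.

n = 4, Σu = 74, Σv = 80, Σu² = 1470, Σv² = 1726, Σuv = 1489
nΣuv − ΣuΣv = 5956 − 5920 = 36
nΣu² − (Σu)² = 5880 − 5476 = 404; nΣv² − (Σv)² = 6904 − 6400 = 504
r = 36 / √(404 × 504) = 36 / 451.2383 ≈ 0.080

0.080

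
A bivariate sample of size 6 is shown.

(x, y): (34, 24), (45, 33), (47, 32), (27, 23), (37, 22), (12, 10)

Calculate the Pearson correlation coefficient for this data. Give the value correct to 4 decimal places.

0.9547

n = 6, Σx = 202, Σy = 144, Σx² = 7632, Σy² = 3802, Σxy = 5360
nΣxy − ΣxΣy = 32160 − 29088 = 3072
nΣx² − (Σx)² = 45792 − 40804 = 4988; nΣy² − (Σy)² = 22812 − 20736 = 2076
r = 3072 / √(4988 × 2076) = 3072 / 3217.9323 ≈ 0.9547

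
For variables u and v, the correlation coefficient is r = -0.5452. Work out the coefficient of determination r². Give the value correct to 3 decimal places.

0.297

r² = (-0.5452)² = 0.297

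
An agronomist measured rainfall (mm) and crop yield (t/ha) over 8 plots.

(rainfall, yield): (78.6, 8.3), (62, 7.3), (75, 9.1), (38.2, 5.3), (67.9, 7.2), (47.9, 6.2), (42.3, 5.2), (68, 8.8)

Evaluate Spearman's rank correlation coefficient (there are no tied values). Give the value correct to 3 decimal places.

Rank rainfall: 8, 4, 7, 1, 5, 3, 2, 6
Rank yield: 6, 5, 8, 2, 4, 3, 1, 7
d = rank(rainfall) − rank(yield): 2, -1, -1, -1, 1, 0, 1, -1; Σd² = 10
ρ = 1 − 6Σd² / [n(n²−1)] = 1 − 6×10 / (8×63) = 1 − 60/504 ≈ 0.881

0.881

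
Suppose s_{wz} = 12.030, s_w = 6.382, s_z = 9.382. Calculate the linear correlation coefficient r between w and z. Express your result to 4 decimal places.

r = Cov(w,z) / (s_w · s_z) = 12.030 / (6.382 × 9.382)
  = 12.030 / 59.8759 ≈ 0.2009

0.2009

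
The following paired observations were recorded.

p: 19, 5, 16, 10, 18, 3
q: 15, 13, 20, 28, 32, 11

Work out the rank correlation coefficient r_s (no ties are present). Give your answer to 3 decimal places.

0.600

Rank p: 6, 2, 4, 3, 5, 1
Rank q: 3, 2, 4, 5, 6, 1
d = rank(p) − rank(q): 3, 0, 0, -2, -1, 0; Σd² = 14
ρ = 1 − 6Σd² / [n(n²−1)] = 1 − 6×14 / (6×35) = 1 − 84/210 ≈ 0.600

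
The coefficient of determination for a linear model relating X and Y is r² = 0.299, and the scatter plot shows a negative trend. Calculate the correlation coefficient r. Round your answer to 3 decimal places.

-0.547

|r| = √0.299 = 0.547
The association is negative, so r = −0.547.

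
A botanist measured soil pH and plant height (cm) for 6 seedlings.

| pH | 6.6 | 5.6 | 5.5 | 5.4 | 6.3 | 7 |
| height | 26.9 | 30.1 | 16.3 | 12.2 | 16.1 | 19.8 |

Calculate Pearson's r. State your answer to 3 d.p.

n = 6, Σx = 36.4, Σy = 121.4, Σx² = 223.02, Σy² = 2695.4, Σxy = 741.66
nΣxy − ΣxΣy = 4449.96 − 4418.96 = 31
nΣx² − (Σx)² = 1338.12 − 1324.96 = 13.16; nΣy² − (Σy)² = 16172.4 − 14737.96 = 1434.44
r = 31 / √(13.16 × 1434.44) = 31 / 137.3944 ≈ 0.226

0.226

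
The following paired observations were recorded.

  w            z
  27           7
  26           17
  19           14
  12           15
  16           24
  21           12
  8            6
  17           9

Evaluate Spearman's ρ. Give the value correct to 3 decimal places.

Rank w: 8, 7, 5, 2, 3, 6, 1, 4
Rank z: 2, 7, 5, 6, 8, 4, 1, 3
d = rank(w) − rank(z): 6, 0, 0, -4, -5, 2, 0, 1; Σd² = 82
ρ = 1 − 6Σd² / [n(n²−1)] = 1 − 6×82 / (8×63) = 1 − 492/504 ≈ 0.024

0.024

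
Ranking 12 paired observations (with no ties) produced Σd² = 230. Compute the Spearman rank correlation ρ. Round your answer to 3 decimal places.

ρ = 1 − 6Σd² / [n(n²−1)] = 1 − 6×230 / (12×143)
  = 1 − 1380/1716 = 1 − 0.8042 ≈ 0.196

0.196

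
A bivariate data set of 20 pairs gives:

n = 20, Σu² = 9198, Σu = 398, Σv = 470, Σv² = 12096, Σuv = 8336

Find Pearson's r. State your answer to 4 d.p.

-0.8776

r = (nΣuv − ΣuΣv) / √[(nΣu² − (Σu)²)(nΣv² − (Σv)²)]
Numerator: 20×8336 − 398×470 = -20340
Denominator: √[(183960 − 158404)(241920 − 220900)] = √[25556 × 21020] = 23177.2975
r = -20340 / 23177.2975 ≈ -0.8776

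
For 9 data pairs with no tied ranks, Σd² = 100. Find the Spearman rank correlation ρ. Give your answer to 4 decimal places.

ρ = 1 − 6Σd² / [n(n²−1)] = 1 − 6×100 / (9×80)
  = 1 − 600/720 = 1 − 0.83333 ≈ 0.1667

0.1667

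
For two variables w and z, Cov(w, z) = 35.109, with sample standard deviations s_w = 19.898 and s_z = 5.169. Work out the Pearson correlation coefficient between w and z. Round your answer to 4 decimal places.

0.3414

r = Cov(w,z) / (s_w · s_z) = 35.109 / (19.898 × 5.169)
  = 35.109 / 102.8528 ≈ 0.3414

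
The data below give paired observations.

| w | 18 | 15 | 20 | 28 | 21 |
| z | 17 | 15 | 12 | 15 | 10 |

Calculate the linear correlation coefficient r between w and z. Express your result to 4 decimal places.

-0.1232

n = 5, Σw = 102, Σz = 69, Σw² = 2174, Σz² = 983, Σwz = 1401
nΣwz − ΣwΣz = 7005 − 7038 = -33
nΣw² − (Σw)² = 10870 − 10404 = 466; nΣz² − (Σz)² = 4915 − 4761 = 154
r = -33 / √(466 × 154) = -33 / 267.8880 ≈ -0.1232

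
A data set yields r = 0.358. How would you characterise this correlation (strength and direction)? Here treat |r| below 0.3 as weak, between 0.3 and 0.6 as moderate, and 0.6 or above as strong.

moderate positive

r = 0.358 > 0 so the relationship is positive.
|r| = 0.358, which falls in the moderate range.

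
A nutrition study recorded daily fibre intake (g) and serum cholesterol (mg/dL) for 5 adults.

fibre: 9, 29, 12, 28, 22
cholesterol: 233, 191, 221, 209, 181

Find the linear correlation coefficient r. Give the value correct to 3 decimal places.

-0.744

n = 5, Σx = 100, Σy = 1035, Σx² = 2334, Σy² = 216053, Σxy = 20122
nΣxy − ΣxΣy = 100610 − 103500 = -2890
nΣx² − (Σx)² = 11670 − 10000 = 1670; nΣy² − (Σy)² = 1080265 − 1071225 = 9040
r = -2890 / √(1670 × 9040) = -2890 / 3885.4601 ≈ -0.744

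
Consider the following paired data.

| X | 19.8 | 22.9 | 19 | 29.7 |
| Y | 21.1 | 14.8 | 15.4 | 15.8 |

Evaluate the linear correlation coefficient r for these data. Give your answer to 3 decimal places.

n = 4, ΣX = 91.4, ΣY = 67.1, ΣX² = 2159.54, ΣY² = 1151.05, ΣXY = 1518.56
nΣXY − ΣXΣY = 6074.24 − 6132.94 = -58.7
nΣX² − (ΣX)² = 8638.16 − 8353.96 = 284.2; nΣY² − (ΣY)² = 4604.2 − 4502.41 = 101.79
r = -58.7 / √(284.2 × 101.79) = -58.7 / 170.0844 ≈ -0.345

-0.345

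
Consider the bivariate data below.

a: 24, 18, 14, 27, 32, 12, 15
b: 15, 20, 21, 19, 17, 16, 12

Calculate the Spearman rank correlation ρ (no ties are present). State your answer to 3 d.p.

0.000

Rank a: 5, 4, 2, 6, 7, 1, 3
Rank b: 2, 6, 7, 5, 4, 3, 1
d = rank(a) − rank(b): 3, -2, -5, 1, 3, -2, 2; Σd² = 56
ρ = 1 − 6Σd² / [n(n²−1)] = 1 − 6×56 / (7×48) = 1 − 336/336 ≈ 0.000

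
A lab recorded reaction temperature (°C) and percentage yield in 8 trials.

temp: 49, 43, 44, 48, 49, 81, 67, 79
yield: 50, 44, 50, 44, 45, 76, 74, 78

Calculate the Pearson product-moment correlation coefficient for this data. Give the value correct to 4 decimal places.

n = 8, Σx = 460, Σy = 461, Σx² = 28182, Σy² = 28233, Σxy = 28135
nΣxy − ΣxΣy = 225080 − 212060 = 13020
nΣx² − (Σx)² = 225456 − 211600 = 13856; nΣy² − (Σy)² = 225864 − 212521 = 13343
r = 13020 / √(13856 × 13343) = 13020 / 13597.0809 ≈ 0.9576

0.9576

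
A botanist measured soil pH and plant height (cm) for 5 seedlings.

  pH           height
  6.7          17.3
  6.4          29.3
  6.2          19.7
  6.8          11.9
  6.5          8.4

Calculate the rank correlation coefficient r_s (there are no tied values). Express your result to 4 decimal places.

Rank pH: 4, 2, 1, 5, 3
Rank height: 3, 5, 4, 2, 1
d = rank(pH) − rank(height): 1, -3, -3, 3, 2; Σd² = 32
ρ = 1 − 6Σd² / [n(n²−1)] = 1 − 6×32 / (5×24) = 1 − 192/120 ≈ -0.6000

-0.6000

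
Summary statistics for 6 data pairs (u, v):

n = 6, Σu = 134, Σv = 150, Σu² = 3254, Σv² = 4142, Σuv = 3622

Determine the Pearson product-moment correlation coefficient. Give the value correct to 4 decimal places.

r = (nΣuv − ΣuΣv) / √[(nΣu² − (Σu)²)(nΣv² − (Σv)²)]
Numerator: 6×3622 − 134×150 = 1632
Denominator: √[(19524 − 17956)(24852 − 22500)] = √[1568 × 2352] = 1920.4000
r = 1632 / 1920.4000 ≈ 0.8498

0.8498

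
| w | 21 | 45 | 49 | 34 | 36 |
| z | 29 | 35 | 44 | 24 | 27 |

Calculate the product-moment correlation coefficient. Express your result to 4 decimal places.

n = 5, Σw = 185, Σz = 159, Σw² = 7319, Σz² = 5307, Σwz = 6128
nΣwz − ΣwΣz = 30640 − 29415 = 1225
nΣw² − (Σw)² = 36595 − 34225 = 2370; nΣz² − (Σz)² = 26535 − 25281 = 1254
r = 1225 / √(2370 × 1254) = 1225 / 1723.9432 ≈ 0.7106

0.7106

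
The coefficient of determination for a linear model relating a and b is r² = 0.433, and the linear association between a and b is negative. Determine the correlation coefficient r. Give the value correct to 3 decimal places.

-0.658

|r| = √0.433 = 0.658
The association is negative, so r = −0.658.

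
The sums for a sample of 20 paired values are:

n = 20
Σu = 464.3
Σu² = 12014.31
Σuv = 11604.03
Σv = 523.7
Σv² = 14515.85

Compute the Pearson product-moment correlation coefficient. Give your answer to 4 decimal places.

-0.5559

r = (nΣuv − ΣuΣv) / √[(nΣu² − (Σu)²)(nΣv² − (Σv)²)]
Numerator: 20×11604.03 − 464.3×523.7 = -11073.31
Denominator: √[(240286.2 − 215574.49)(290317 − 274261.69)] = √[24711.71 × 16055.31] = 19918.6888
r = -11073.31 / 19918.6888 ≈ -0.5559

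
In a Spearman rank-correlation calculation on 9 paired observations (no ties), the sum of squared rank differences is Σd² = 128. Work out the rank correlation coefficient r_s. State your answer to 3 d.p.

ρ = 1 − 6Σd² / [n(n²−1)] = 1 − 6×128 / (9×80)
  = 1 − 768/720 = 1 − 1.0667 ≈ -0.067

-0.067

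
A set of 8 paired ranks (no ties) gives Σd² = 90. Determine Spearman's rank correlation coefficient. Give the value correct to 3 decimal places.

-0.071

ρ = 1 − 6Σd² / [n(n²−1)] = 1 − 6×90 / (8×63)
  = 1 − 540/504 = 1 − 1.0714 ≈ -0.071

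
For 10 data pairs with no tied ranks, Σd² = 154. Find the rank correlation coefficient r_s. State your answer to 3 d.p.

ρ = 1 − 6Σd² / [n(n²−1)] = 1 − 6×154 / (10×99)
  = 1 − 924/990 = 1 − 0.9333 ≈ 0.067

0.067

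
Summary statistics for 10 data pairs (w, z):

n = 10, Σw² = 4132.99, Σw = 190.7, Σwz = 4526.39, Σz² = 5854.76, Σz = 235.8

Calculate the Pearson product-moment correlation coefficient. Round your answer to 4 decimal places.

r = (nΣwz − ΣwΣz) / √[(nΣw² − (Σw)²)(nΣz² − (Σz)²)]
Numerator: 10×4526.39 − 190.7×235.8 = 296.84
Denominator: √[(41329.9 − 36366.49)(58547.6 − 55601.64)] = √[4963.41 × 2945.96] = 3823.8733
r = 296.84 / 3823.8733 ≈ 0.0776

0.0776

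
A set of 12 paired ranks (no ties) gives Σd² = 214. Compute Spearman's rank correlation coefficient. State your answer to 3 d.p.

ρ = 1 − 6Σd² / [n(n²−1)] = 1 − 6×214 / (12×143)
  = 1 − 1284/1716 = 1 − 0.7483 ≈ 0.252

0.252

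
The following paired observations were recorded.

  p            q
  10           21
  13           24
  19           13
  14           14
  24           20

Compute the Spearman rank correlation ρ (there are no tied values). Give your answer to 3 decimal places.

Rank p: 1, 2, 4, 3, 5
Rank q: 4, 5, 1, 2, 3
d = rank(p) − rank(q): -3, -3, 3, 1, 2; Σd² = 32
ρ = 1 − 6Σd² / [n(n²−1)] = 1 − 6×32 / (5×24) = 1 − 192/120 ≈ -0.600

-0.600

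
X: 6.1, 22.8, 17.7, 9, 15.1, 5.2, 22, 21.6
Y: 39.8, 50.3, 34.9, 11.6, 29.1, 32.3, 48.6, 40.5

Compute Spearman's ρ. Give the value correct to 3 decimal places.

0.738

Rank X: 2, 8, 5, 3, 4, 1, 7, 6
Rank Y: 5, 8, 4, 1, 2, 3, 7, 6
d = rank(X) − rank(Y): -3, 0, 1, 2, 2, -2, 0, 0; Σd² = 22
ρ = 1 − 6Σd² / [n(n²−1)] = 1 − 6×22 / (8×63) = 1 − 132/504 ≈ 0.738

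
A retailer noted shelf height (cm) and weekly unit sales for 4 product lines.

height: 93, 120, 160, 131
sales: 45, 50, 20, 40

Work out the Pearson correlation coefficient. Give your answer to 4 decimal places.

-0.8274

n = 4, Σx = 504, Σy = 155, Σx² = 65810, Σy² = 6525, Σxy = 18625
nΣxy − ΣxΣy = 74500 − 78120 = -3620
nΣx² − (Σx)² = 263240 − 254016 = 9224; nΣy² − (Σy)² = 26100 − 24025 = 2075
r = -3620 / √(9224 × 2075) = -3620 / 4374.9057 ≈ -0.8274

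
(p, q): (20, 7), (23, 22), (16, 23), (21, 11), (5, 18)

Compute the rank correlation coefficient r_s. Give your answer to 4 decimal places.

Rank p: 3, 5, 2, 4, 1
Rank q: 1, 4, 5, 2, 3
d = rank(p) − rank(q): 2, 1, -3, 2, -2; Σd² = 22
ρ = 1 − 6Σd² / [n(n²−1)] = 1 − 6×22 / (5×24) = 1 − 132/120 ≈ -0.1000

-0.1000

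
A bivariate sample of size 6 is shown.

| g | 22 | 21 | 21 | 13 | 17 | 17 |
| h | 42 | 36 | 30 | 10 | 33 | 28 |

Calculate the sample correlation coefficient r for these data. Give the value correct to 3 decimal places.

n = 6, Σg = 111, Σh = 179, Σg² = 2113, Σh² = 5933, Σgh = 3477
nΣgh − ΣgΣh = 20862 − 19869 = 993
nΣg² − (Σg)² = 12678 − 12321 = 357; nΣh² − (Σh)² = 35598 − 32041 = 3557
r = 993 / √(357 × 3557) = 993 / 1126.8758 ≈ 0.881

0.881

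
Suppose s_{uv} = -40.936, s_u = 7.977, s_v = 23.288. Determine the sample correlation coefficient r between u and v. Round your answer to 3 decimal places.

r = Cov(u,v) / (s_u · s_v) = -40.936 / (7.977 × 23.288)
  = -40.936 / 185.7684 ≈ -0.220

-0.220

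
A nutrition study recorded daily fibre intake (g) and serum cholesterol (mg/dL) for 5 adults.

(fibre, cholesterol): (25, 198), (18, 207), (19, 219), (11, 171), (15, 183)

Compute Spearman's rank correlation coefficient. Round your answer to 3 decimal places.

Rank fibre: 5, 3, 4, 1, 2
Rank cholesterol: 3, 4, 5, 1, 2
d = rank(fibre) − rank(cholesterol): 2, -1, -1, 0, 0; Σd² = 6
ρ = 1 − 6Σd² / [n(n²−1)] = 1 − 6×6 / (5×24) = 1 − 36/120 ≈ 0.700

0.700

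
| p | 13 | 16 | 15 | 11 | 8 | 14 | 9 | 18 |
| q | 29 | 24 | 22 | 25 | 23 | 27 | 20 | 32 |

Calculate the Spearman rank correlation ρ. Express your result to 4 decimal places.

Rank p: 4, 7, 6, 3, 1, 5, 2, 8
Rank q: 7, 4, 2, 5, 3, 6, 1, 8
d = rank(p) − rank(q): -3, 3, 4, -2, -2, -1, 1, 0; Σd² = 44
ρ = 1 − 6Σd² / [n(n²−1)] = 1 − 6×44 / (8×63) = 1 − 264/504 ≈ 0.4762

0.4762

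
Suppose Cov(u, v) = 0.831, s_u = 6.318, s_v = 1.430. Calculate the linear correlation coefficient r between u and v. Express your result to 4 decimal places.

r = Cov(u,v) / (s_u · s_v) = 0.831 / (6.318 × 1.430)
  = 0.831 / 9.0347 ≈ 0.0920

0.0920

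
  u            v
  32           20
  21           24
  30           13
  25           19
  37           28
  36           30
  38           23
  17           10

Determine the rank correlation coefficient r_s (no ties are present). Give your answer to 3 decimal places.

0.595

Rank u: 5, 2, 4, 3, 7, 6, 8, 1
Rank v: 4, 6, 2, 3, 7, 8, 5, 1
d = rank(u) − rank(v): 1, -4, 2, 0, 0, -2, 3, 0; Σd² = 34
ρ = 1 − 6Σd² / [n(n²−1)] = 1 − 6×34 / (8×63) = 1 − 204/504 ≈ 0.595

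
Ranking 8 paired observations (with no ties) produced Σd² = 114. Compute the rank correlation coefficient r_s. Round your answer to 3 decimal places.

ρ = 1 − 6Σd² / [n(n²−1)] = 1 − 6×114 / (8×63)
  = 1 − 684/504 = 1 − 1.3571 ≈ -0.357

-0.357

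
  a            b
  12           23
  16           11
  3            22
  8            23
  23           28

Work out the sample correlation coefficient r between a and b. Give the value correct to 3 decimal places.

0.100

n = 5, Σa = 62, Σb = 107, Σa² = 1002, Σb² = 2447, Σab = 1346
nΣab − ΣaΣb = 6730 − 6634 = 96
nΣa² − (Σa)² = 5010 − 3844 = 1166; nΣb² − (Σb)² = 12235 − 11449 = 786
r = 96 / √(1166 × 786) = 96 / 957.3275 ≈ 0.100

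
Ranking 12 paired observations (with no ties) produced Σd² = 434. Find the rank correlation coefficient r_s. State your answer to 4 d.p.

-0.5175

ρ = 1 − 6Σd² / [n(n²−1)] = 1 − 6×434 / (12×143)
  = 1 − 2604/1716 = 1 − 1.51748 ≈ -0.5175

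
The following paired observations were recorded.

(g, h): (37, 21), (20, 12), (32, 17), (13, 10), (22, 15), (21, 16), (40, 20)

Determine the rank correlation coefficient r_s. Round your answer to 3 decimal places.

0.929

Rank g: 6, 2, 5, 1, 4, 3, 7
Rank h: 7, 2, 5, 1, 3, 4, 6
d = rank(g) − rank(h): -1, 0, 0, 0, 1, -1, 1; Σd² = 4
ρ = 1 − 6Σd² / [n(n²−1)] = 1 − 6×4 / (7×48) = 1 − 24/336 ≈ 0.929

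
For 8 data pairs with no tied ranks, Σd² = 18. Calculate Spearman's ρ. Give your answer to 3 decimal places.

ρ = 1 − 6Σd² / [n(n²−1)] = 1 − 6×18 / (8×63)
  = 1 − 108/504 = 1 − 0.2143 ≈ 0.786

0.786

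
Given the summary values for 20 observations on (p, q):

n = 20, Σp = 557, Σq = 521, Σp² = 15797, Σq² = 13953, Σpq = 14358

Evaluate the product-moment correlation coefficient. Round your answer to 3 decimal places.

r = (nΣpq − ΣpΣq) / √[(nΣp² − (Σp)²)(nΣq² − (Σq)²)]
Numerator: 20×14358 − 557×521 = -3037
Denominator: √[(315940 − 310249)(279060 − 271441)] = √[5691 × 7619] = 6584.8105
r = -3037 / 6584.8105 ≈ -0.461

-0.461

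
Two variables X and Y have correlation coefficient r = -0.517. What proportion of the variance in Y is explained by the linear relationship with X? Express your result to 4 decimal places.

0.2673

r² = (-0.517)² = 0.2673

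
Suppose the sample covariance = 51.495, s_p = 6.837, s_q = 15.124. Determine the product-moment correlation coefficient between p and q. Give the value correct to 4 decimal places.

0.4980

r = Cov(p,q) / (s_p · s_q) = 51.495 / (6.837 × 15.124)
  = 51.495 / 103.4028 ≈ 0.4980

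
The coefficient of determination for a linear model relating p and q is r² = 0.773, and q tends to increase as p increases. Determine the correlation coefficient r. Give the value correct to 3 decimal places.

|r| = √0.773 = 0.879
The association is positive, so r = 0.879.

0.879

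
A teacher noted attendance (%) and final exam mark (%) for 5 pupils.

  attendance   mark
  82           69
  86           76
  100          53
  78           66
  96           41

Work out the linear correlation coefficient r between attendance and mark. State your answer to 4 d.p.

n = 5, Σx = 442, Σy = 305, Σx² = 39420, Σy² = 19383, Σxy = 26578
nΣxy − ΣxΣy = 132890 − 134810 = -1920
nΣx² − (Σx)² = 197100 − 195364 = 1736; nΣy² − (Σy)² = 96915 − 93025 = 3890
r = -1920 / √(1736 × 3890) = -1920 / 2598.6612 ≈ -0.7388

-0.7388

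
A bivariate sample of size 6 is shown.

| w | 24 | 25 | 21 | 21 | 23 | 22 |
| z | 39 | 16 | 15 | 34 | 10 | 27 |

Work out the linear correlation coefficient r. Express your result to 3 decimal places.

-0.074

n = 6, Σw = 136, Σz = 141, Σw² = 3096, Σz² = 3987, Σwz = 3189
nΣwz − ΣwΣz = 19134 − 19176 = -42
nΣw² − (Σw)² = 18576 − 18496 = 80; nΣz² − (Σz)² = 23922 − 19881 = 4041
r = -42 / √(80 × 4041) = -42 / 568.5772 ≈ -0.074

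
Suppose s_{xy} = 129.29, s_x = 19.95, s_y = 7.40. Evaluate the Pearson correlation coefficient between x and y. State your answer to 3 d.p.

0.876

r = Cov(x,y) / (s_x · s_y) = 129.29 / (19.95 × 7.40)
  = 129.29 / 147.6300 ≈ 0.876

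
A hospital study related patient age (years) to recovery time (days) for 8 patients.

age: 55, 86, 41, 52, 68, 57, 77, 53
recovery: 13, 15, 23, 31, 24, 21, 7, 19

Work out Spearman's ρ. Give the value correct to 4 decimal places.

-0.5238

Rank age: 4, 8, 1, 2, 6, 5, 7, 3
Rank recovery: 2, 3, 6, 8, 7, 5, 1, 4
d = rank(age) − rank(recovery): 2, 5, -5, -6, -1, 0, 6, -1; Σd² = 128
ρ = 1 − 6Σd² / [n(n²−1)] = 1 − 6×128 / (8×63) = 1 − 768/504 ≈ -0.5238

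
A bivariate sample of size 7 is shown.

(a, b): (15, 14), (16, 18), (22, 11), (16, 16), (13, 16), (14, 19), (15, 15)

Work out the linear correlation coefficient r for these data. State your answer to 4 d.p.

n = 7, Σa = 111, Σb = 109, Σa² = 1811, Σb² = 1739, Σab = 1695
nΣab − ΣaΣb = 11865 − 12099 = -234
nΣa² − (Σa)² = 12677 − 12321 = 356; nΣb² − (Σb)² = 12173 − 11881 = 292
r = -234 / √(356 × 292) = -234 / 322.4159 ≈ -0.7258

-0.7258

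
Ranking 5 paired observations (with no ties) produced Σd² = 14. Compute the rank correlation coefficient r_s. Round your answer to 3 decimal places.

0.300

ρ = 1 − 6Σd² / [n(n²−1)] = 1 − 6×14 / (5×24)
  = 1 − 84/120 = 1 − 0.7000 ≈ 0.300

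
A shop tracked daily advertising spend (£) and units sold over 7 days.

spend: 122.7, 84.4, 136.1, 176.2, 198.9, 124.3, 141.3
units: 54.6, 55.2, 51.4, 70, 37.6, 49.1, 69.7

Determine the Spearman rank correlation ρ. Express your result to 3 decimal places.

-0.071

Rank spend: 2, 1, 4, 6, 7, 3, 5
Rank units: 4, 5, 3, 7, 1, 2, 6
d = rank(spend) − rank(units): -2, -4, 1, -1, 6, 1, -1; Σd² = 60
ρ = 1 − 6Σd² / [n(n²−1)] = 1 − 6×60 / (7×48) = 1 − 360/336 ≈ -0.071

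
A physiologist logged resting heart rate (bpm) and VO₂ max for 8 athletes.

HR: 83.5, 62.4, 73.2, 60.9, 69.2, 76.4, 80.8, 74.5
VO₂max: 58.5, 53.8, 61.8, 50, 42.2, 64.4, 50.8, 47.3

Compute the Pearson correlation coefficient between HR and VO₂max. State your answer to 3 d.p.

n = 8, Σx = 580.9, Σy = 428.8, Σx² = 42637.55, Σy² = 23382.06, Σxy = 31279.52
nΣxy − ΣxΣy = 250236.16 − 249089.92 = 1146.24
nΣx² − (Σx)² = 341100.4 − 337444.81 = 3655.59; nΣy² − (Σy)² = 187056.48 − 183869.44 = 3187.04
r = 1146.24 / √(3655.59 × 3187.04) = 1146.24 / 3413.2846 ≈ 0.336

0.336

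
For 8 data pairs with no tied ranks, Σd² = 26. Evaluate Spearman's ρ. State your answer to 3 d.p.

ρ = 1 − 6Σd² / [n(n²−1)] = 1 − 6×26 / (8×63)
  = 1 − 156/504 = 1 − 0.3095 ≈ 0.690

0.690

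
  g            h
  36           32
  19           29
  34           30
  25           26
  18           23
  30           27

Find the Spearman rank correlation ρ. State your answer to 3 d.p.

Rank g: 6, 2, 5, 3, 1, 4
Rank h: 6, 4, 5, 2, 1, 3
d = rank(g) − rank(h): 0, -2, 0, 1, 0, 1; Σd² = 6
ρ = 1 − 6Σd² / [n(n²−1)] = 1 − 6×6 / (6×35) = 1 − 36/210 ≈ 0.829

0.829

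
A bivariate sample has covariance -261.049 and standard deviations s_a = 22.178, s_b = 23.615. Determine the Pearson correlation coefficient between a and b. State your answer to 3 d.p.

r = Cov(a,b) / (s_a · s_b) = -261.049 / (22.178 × 23.615)
  = -261.049 / 523.7335 ≈ -0.498

-0.498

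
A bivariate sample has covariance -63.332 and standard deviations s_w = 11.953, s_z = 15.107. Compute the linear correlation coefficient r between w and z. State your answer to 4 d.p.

-0.3507

r = Cov(w,z) / (s_w · s_z) = -63.332 / (11.953 × 15.107)
  = -63.332 / 180.5740 ≈ -0.3507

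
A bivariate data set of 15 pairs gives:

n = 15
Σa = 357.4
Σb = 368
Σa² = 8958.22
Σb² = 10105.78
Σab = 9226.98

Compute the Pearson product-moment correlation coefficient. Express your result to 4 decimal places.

r = (nΣab − ΣaΣb) / √[(nΣa² − (Σa)²)(nΣb² − (Σb)²)]
Numerator: 15×9226.98 − 357.4×368 = 6881.5
Denominator: √[(134373.3 − 127734.76)(151586.7 − 135424)] = √[6638.54 × 16162.7] = 10358.4135
r = 6881.5 / 10358.4135 ≈ 0.6643

0.6643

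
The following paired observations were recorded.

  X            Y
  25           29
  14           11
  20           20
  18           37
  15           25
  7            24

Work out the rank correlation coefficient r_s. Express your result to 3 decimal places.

0.429

Rank X: 6, 2, 5, 4, 3, 1
Rank Y: 5, 1, 2, 6, 4, 3
d = rank(X) − rank(Y): 1, 1, 3, -2, -1, -2; Σd² = 20
ρ = 1 − 6Σd² / [n(n²−1)] = 1 − 6×20 / (6×35) = 1 − 120/210 ≈ 0.429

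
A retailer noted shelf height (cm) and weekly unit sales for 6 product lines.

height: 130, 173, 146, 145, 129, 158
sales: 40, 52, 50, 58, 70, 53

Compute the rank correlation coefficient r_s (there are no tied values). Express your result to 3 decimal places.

Rank height: 2, 6, 4, 3, 1, 5
Rank sales: 1, 3, 2, 5, 6, 4
d = rank(height) − rank(sales): 1, 3, 2, -2, -5, 1; Σd² = 44
ρ = 1 − 6Σd² / [n(n²−1)] = 1 − 6×44 / (6×35) = 1 − 264/210 ≈ -0.257

-0.257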